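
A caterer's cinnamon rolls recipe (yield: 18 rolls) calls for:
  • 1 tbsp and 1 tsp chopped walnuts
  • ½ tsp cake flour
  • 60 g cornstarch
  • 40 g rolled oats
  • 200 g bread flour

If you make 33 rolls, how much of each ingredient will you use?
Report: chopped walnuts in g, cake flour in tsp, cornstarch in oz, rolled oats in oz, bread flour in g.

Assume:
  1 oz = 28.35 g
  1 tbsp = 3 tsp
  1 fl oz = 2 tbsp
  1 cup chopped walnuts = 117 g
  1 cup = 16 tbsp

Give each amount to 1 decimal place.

chopped walnuts: 17.9 g; cake flour: 0.9 tsp; cornstarch: 3.9 oz; rolled oats: 2.6 oz; bread flour: 366.7 g

Scaling factor: 33/18 = 11/6.
chopped walnuts: (1 tbsp + 1 tsp = 4/3 tbsp) × 11/6 ÷ 16 tbsp/cup × 117 g/cup ≈ 17.9 g
cake flour: 0.5 tsp × 11/6 ≈ 0.9 tsp
cornstarch: 60 g × 11/6 ÷ 28.35 g/oz ≈ 3.9 oz
rolled oats: 40 g × 11/6 ÷ 28.35 g/oz ≈ 2.6 oz
bread flour: 200 g × 11/6 ≈ 366.7 g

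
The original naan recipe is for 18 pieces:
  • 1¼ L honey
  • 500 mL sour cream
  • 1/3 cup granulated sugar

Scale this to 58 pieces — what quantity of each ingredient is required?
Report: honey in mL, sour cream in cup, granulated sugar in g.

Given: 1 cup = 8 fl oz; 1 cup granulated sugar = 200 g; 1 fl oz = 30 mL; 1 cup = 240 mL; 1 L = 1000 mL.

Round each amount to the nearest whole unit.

Scaling factor: 58/18 = 29/9.
honey: 1.25 L × 29/9 × 1000 mL/L ≈ 4028 mL
sour cream: 500 mL × 29/9 ÷ 240 mL/cup ≈ 7 cup
granulated sugar: 1/3 cup × 29/9 × 200 g/cup ≈ 215 g

honey: 4028 mL; sour cream: 7 cup; granulated sugar: 215 g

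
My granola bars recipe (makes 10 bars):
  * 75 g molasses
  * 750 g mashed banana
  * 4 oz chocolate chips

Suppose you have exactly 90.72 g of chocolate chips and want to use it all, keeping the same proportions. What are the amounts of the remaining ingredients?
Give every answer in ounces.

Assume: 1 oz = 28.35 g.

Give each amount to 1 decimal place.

molasses: 2.1 oz; mashed banana: 21.2 oz

The original recipe has 113.4 g of chocolate chips, so the scaling factor is 90.72 ÷ 113.4 = 4/5 = 0.8.
molasses: 75 g × 4/5 ÷ 28.35 g/oz ≈ 2.1 oz
mashed banana: 750 g × 4/5 ÷ 28.35 g/oz ≈ 21.2 oz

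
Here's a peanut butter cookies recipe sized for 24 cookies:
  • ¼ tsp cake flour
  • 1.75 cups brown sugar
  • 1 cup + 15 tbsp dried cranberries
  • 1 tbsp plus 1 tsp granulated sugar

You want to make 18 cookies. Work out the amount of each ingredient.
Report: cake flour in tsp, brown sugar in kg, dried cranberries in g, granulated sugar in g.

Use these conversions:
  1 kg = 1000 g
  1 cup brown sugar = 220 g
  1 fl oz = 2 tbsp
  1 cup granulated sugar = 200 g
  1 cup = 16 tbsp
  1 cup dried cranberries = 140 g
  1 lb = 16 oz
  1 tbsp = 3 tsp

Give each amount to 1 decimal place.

Scaling factor: 18/24 = 3/4 = 0.75.
cake flour: 0.25 tsp × 3/4 ≈ 0.2 tsp
brown sugar: 1.75 cup × 3/4 × 220 g/cup ÷ 1000 g/kg ≈ 0.3 kg
dried cranberries: (1 cup + 15 tbsp = 1.9375 cup) × 3/4 × 140 g/cup ≈ 203.4 g
granulated sugar: (1 tbsp + 1 tsp = 4/3 tbsp) × 3/4 ÷ 16 tbsp/cup × 200 g/cup = 12.5 g

cake flour: 0.2 tsp; brown sugar: 0.3 kg; dried cranberries: 203.4 g; granulated sugar: 12.5 g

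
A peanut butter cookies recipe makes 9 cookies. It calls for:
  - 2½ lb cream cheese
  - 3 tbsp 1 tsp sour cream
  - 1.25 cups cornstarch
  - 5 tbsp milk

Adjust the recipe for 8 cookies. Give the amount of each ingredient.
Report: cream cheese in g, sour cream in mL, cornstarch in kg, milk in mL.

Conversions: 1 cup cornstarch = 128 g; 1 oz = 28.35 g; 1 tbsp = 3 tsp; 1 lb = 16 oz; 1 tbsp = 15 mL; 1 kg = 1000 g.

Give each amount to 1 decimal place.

cream cheese: 1008.0 g; sour cream: 44.4 mL; cornstarch: 0.1 kg; milk: 66.7 mL

Scaling factor: 8/9.
cream cheese: 2.5 lb × 8/9 × 16 oz/lb × 28.35 g/oz = 1008.0 g
sour cream: (3 tbsp + 1 tsp = 10/3 tbsp) × 8/9 × 15 mL/tbsp ≈ 44.4 mL
cornstarch: 1.25 cup × 8/9 × 128 g/cup ÷ 1000 g/kg ≈ 0.1 kg
milk: 5 tbsp × 8/9 × 15 mL/tbsp ≈ 66.7 mL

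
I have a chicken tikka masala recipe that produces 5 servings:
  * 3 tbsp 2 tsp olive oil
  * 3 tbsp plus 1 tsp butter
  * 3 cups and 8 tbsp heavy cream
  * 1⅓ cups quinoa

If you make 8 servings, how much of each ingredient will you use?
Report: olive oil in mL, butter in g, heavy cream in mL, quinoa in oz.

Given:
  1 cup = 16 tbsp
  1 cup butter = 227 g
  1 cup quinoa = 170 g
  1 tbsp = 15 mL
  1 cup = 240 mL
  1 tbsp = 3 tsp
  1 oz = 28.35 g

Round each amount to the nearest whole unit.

Scaling factor: 8/5 = 1.6.
olive oil: (3 tbsp + 2 tsp = 11/3 tbsp) × 8/5 × 15 mL/tbsp = 88 mL
butter: (3 tbsp + 1 tsp = 10/3 tbsp) × 8/5 ÷ 16 tbsp/cup × 227 g/cup ≈ 76 g
heavy cream: (3 cup + 8 tbsp = 3.5 cup) × 8/5 × 240 mL/cup = 1344 mL
quinoa: 4/3 cup × 8/5 × 170 g/cup ÷ 28.35 g/oz ≈ 13 oz

olive oil: 88 mL; butter: 76 g; heavy cream: 1344 mL; quinoa: 13 oz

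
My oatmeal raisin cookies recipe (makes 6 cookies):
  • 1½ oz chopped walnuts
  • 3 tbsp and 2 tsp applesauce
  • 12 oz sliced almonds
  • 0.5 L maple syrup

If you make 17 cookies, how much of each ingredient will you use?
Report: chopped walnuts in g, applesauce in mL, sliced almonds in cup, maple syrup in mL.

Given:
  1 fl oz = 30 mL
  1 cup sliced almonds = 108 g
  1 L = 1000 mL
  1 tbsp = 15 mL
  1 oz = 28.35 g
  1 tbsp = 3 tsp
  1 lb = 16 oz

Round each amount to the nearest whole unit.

chopped walnuts: 120 g; applesauce: 156 mL; sliced almonds: 9 cup; maple syrup: 1417 mL

Scaling factor: 17/6.
chopped walnuts: 1.5 oz × 17/6 × 28.35 g/oz ≈ 120 g
applesauce: (3 tbsp + 2 tsp = 11/3 tbsp) × 17/6 × 15 mL/tbsp ≈ 156 mL
sliced almonds: 12 oz × 17/6 × 28.35 g/oz ÷ 108 g/cup ≈ 9 cup
maple syrup: 0.5 L × 17/6 × 1000 mL/L ≈ 1417 mL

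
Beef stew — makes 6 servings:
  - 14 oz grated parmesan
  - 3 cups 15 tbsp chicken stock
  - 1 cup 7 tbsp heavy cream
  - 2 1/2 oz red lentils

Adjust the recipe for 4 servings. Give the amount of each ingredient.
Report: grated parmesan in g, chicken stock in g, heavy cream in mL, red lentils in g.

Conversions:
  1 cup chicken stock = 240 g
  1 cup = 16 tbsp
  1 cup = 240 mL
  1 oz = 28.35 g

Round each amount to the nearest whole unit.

grated parmesan: 265 g; chicken stock: 630 g; heavy cream: 230 mL; red lentils: 47 g

Scaling factor: 4/6 = 2/3.
grated parmesan: 14 oz × 2/3 × 28.35 g/oz ≈ 265 g
chicken stock: (3 cup + 15 tbsp = 3.9375 cup) × 2/3 × 240 g/cup = 630 g
heavy cream: (1 cup + 7 tbsp = 1.4375 cup) × 2/3 × 240 mL/cup = 230 mL
red lentils: 2.5 oz × 2/3 × 28.35 g/oz ≈ 47 g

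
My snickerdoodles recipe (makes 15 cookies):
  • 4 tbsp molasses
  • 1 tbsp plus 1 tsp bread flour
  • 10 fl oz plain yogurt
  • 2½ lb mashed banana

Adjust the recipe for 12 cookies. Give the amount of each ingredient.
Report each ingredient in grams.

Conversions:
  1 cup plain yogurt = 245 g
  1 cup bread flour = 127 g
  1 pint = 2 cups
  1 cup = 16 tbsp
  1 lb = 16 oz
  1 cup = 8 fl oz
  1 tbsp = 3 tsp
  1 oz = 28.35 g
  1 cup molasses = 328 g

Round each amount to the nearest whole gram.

molasses: 66 g; bread flour: 8 g; plain yogurt: 245 g; mashed banana: 907 g

Scaling factor: 12/15 = 4/5 = 0.8.
molasses: 4 tbsp × 4/5 ÷ 16 tbsp/cup × 328 g/cup ≈ 66 g
bread flour: (1 tbsp + 1 tsp = 4/3 tbsp) × 4/5 ÷ 16 tbsp/cup × 127 g/cup ≈ 8 g
plain yogurt: 10 fl oz × 4/5 ÷ 8 fl oz/cup × 245 g/cup = 245 g
mashed banana: 2.5 lb × 4/5 × 16 oz/lb × 28.35 g/oz ≈ 907 g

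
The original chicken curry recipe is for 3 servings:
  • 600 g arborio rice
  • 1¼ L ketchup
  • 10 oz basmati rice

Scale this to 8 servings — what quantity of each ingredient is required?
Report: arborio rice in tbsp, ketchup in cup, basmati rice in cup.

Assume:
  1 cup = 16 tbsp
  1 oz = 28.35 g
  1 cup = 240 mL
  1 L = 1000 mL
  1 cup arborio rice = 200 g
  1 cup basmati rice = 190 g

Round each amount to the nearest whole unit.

Scaling factor: 8/3.
arborio rice: 600 g × 8/3 ÷ 200 g/cup × 16 tbsp/cup = 128 tbsp
ketchup: 1.25 L × 8/3 × 1000 mL/L ÷ 240 mL/cup ≈ 14 cup
basmati rice: 10 oz × 8/3 × 28.35 g/oz ÷ 190 g/cup ≈ 4 cup

arborio rice: 128 tbsp; ketchup: 14 cup; basmati rice: 4 cup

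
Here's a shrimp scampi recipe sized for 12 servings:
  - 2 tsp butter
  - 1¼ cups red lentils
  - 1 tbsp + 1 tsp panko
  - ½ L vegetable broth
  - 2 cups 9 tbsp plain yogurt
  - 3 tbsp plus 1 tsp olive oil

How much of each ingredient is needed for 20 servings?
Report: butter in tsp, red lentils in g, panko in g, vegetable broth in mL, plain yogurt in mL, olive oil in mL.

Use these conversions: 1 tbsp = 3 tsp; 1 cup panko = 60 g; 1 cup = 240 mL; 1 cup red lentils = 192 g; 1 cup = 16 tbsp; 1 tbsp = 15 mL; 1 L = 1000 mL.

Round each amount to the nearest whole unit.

Scaling factor: 20/12 = 5/3.
butter: 2 tsp × 5/3 ≈ 3 tsp
red lentils: 1.25 cup × 5/3 × 192 g/cup = 400 g
panko: (1 tbsp + 1 tsp = 4/3 tbsp) × 5/3 ÷ 16 tbsp/cup × 60 g/cup ≈ 8 g
vegetable broth: 0.5 L × 5/3 × 1000 mL/L ≈ 833 mL
plain yogurt: (2 cup + 9 tbsp = 2.5625 cup) × 5/3 × 240 mL/cup = 1025 mL
olive oil: (3 tbsp + 1 tsp = 10/3 tbsp) × 5/3 × 15 mL/tbsp ≈ 83 mL

butter: 3 tsp; red lentils: 400 g; panko: 8 g; vegetable broth: 833 mL; plain yogurt: 1025 mL; olive oil: 83 mL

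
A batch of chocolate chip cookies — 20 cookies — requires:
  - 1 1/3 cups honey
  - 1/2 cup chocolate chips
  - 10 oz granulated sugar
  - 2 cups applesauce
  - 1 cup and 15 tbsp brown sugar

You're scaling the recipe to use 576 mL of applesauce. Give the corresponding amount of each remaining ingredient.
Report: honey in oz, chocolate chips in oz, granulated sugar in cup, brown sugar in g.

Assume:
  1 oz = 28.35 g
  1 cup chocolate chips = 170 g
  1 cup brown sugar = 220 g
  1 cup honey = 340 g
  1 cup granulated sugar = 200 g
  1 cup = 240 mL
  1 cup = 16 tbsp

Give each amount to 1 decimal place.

The original recipe has 480 mL of applesauce, so the scaling factor is 576 ÷ 480 = 6/5 = 1.2.
honey: 4/3 cup × 6/5 × 340 g/cup ÷ 28.35 g/oz ≈ 19.2 oz
chocolate chips: 0.5 cup × 6/5 × 170 g/cup ÷ 28.35 g/oz ≈ 3.6 oz
granulated sugar: 10 oz × 6/5 × 28.35 g/oz ÷ 200 g/cup ≈ 1.7 cup
brown sugar: (1 cup + 15 tbsp = 1.9375 cup) × 6/5 × 220 g/cup = 511.5 g

honey: 19.2 oz; chocolate chips: 3.6 oz; granulated sugar: 1.7 cup; brown sugar: 511.5 g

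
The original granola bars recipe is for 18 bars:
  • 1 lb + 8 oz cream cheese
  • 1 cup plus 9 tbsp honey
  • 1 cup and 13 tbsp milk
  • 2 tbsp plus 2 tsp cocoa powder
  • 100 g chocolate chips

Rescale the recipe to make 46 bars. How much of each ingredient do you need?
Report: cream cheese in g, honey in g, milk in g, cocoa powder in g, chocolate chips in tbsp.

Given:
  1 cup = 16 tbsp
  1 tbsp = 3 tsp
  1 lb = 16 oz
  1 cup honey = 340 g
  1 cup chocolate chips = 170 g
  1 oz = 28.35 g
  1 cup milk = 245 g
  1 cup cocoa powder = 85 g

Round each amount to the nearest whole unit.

cream cheese: 1739 g; honey: 1358 g; milk: 1135 g; cocoa powder: 36 g; chocolate chips: 24 tbsp

Scaling factor: 46/18 = 23/9.
cream cheese: (1 lb + 8 oz = 1.5 lb) × 23/9 × 16 oz/lb × 28.35 g/oz ≈ 1739 g
honey: (1 cup + 9 tbsp = 1.5625 cup) × 23/9 × 340 g/cup ≈ 1358 g
milk: (1 cup + 13 tbsp = 1.8125 cup) × 23/9 × 245 g/cup ≈ 1135 g
cocoa powder: (2 tbsp + 2 tsp = 8/3 tbsp) × 23/9 ÷ 16 tbsp/cup × 85 g/cup ≈ 36 g
chocolate chips: 100 g × 23/9 ÷ 170 g/cup × 16 tbsp/cup ≈ 24 tbsp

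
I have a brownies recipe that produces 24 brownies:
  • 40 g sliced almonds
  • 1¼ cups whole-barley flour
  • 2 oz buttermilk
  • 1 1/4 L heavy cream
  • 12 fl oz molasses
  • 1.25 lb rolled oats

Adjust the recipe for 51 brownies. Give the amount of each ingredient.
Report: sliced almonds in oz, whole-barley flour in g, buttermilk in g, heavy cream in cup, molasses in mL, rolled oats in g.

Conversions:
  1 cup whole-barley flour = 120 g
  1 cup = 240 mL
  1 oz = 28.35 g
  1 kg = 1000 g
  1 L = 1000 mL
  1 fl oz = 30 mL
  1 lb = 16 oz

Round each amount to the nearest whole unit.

Scaling factor: 51/24 = 17/8 = 2.125.
sliced almonds: 40 g × 17/8 ÷ 28.35 g/oz ≈ 3 oz
whole-barley flour: 1.25 cup × 17/8 × 120 g/cup ≈ 319 g
buttermilk: 2 oz × 17/8 × 28.35 g/oz ≈ 120 g
heavy cream: 1.25 L × 17/8 × 1000 mL/L ÷ 240 mL/cup ≈ 11 cup
molasses: 12 fl oz × 17/8 × 30 mL/fl oz = 765 mL
rolled oats: 1.25 lb × 17/8 × 16 oz/lb × 28.35 g/oz ≈ 1205 g

sliced almonds: 3 oz; whole-barley flour: 319 g; buttermilk: 120 g; heavy cream: 11 cup; molasses: 765 mL; rolled oats: 1205 g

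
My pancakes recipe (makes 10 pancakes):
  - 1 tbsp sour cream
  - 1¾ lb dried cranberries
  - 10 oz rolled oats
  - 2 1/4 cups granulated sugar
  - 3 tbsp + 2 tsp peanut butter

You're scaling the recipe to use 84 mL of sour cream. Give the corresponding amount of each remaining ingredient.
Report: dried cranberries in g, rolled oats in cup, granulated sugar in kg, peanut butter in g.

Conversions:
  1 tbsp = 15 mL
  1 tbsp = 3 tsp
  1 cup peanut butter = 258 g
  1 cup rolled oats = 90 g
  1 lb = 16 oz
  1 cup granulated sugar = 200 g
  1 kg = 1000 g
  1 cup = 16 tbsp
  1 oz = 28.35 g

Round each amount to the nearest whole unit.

The original recipe has 15 mL of sour cream, so the scaling factor is 84 ÷ 15 = 28/5 = 5.6.
dried cranberries: 1.75 lb × 28/5 × 16 oz/lb × 28.35 g/oz ≈ 4445 g
rolled oats: 10 oz × 28/5 × 28.35 g/oz ÷ 90 g/cup ≈ 18 cup
granulated sugar: 2.25 cup × 28/5 × 200 g/cup ÷ 1000 g/kg ≈ 3 kg
peanut butter: (3 tbsp + 2 tsp = 11/3 tbsp) × 28/5 ÷ 16 tbsp/cup × 258 g/cup ≈ 331 g

dried cranberries: 4445 g; rolled oats: 18 cup; granulated sugar: 3 kg; peanut butter: 331 g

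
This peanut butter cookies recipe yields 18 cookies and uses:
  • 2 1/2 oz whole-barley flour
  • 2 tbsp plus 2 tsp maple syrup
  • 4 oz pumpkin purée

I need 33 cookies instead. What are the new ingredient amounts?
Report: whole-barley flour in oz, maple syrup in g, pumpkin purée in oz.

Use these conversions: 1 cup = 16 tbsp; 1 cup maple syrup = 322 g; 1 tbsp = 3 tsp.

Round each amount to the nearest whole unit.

whole-barley flour: 5 oz; maple syrup: 98 g; pumpkin purée: 7 oz

Scaling factor: 33/18 = 11/6.
whole-barley flour: 2.5 oz × 11/6 ≈ 5 oz
maple syrup: (2 tbsp + 2 tsp = 8/3 tbsp) × 11/6 ÷ 16 tbsp/cup × 322 g/cup ≈ 98 g
pumpkin purée: 4 oz × 11/6 ≈ 7 oz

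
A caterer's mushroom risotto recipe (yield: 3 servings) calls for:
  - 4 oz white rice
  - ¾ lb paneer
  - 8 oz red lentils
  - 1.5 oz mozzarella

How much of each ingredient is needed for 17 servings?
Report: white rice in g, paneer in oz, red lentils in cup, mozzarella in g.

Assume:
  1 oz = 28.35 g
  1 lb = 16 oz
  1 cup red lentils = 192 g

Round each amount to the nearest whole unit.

Scaling factor: 17/3.
white rice: 4 oz × 17/3 × 28.35 g/oz ≈ 643 g
paneer: 0.75 lb × 17/3 × 16 oz/lb = 68 oz
red lentils: 8 oz × 17/3 × 28.35 g/oz ÷ 192 g/cup ≈ 7 cup
mozzarella: 1.5 oz × 17/3 × 28.35 g/oz ≈ 241 g

white rice: 643 g; paneer: 68 oz; red lentils: 7 cup; mozzarella: 241 g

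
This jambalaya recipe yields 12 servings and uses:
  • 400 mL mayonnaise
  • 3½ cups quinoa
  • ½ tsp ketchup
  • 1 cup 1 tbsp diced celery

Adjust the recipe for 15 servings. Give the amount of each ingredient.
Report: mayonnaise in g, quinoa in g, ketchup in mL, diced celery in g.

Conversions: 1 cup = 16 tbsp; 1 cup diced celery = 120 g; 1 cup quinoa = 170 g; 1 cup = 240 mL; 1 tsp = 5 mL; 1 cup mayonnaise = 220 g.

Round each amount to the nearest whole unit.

mayonnaise: 458 g; quinoa: 744 g; ketchup: 3 mL; diced celery: 159 g

Scaling factor: 15/12 = 5/4 = 1.25.
mayonnaise: 400 mL × 5/4 ÷ 240 mL/cup × 220 g/cup ≈ 458 g
quinoa: 3.5 cup × 5/4 × 170 g/cup ≈ 744 g
ketchup: 0.5 tsp × 5/4 × 5 mL/tsp ≈ 3 mL
diced celery: (1 cup + 1 tbsp = 1.0625 cup) × 5/4 × 120 g/cup ≈ 159 g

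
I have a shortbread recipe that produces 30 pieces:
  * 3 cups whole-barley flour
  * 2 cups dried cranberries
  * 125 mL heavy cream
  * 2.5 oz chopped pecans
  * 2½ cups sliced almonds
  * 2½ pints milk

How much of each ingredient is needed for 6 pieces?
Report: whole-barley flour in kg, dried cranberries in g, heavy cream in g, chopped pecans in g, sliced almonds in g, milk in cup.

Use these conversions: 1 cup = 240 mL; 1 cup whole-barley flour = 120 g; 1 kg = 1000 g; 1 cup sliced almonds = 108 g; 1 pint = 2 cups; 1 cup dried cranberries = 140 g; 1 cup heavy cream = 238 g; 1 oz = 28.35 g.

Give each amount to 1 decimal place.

whole-barley flour: 0.1 kg; dried cranberries: 56.0 g; heavy cream: 24.8 g; chopped pecans: 14.2 g; sliced almonds: 54.0 g; milk: 1.0 cup

Scaling factor: 6/30 = 1/5 = 0.2.
whole-barley flour: 3 cup × 1/5 × 120 g/cup ÷ 1000 g/kg ≈ 0.1 kg
dried cranberries: 2 cup × 1/5 × 140 g/cup = 56.0 g
heavy cream: 125 mL × 1/5 ÷ 240 mL/cup × 238 g/cup ≈ 24.8 g
chopped pecans: 2.5 oz × 1/5 × 28.35 g/oz ≈ 14.2 g
sliced almonds: 2.5 cup × 1/5 × 108 g/cup = 54.0 g
milk: 2.5 pint × 1/5 × 2 cup/pint = 1.0 cup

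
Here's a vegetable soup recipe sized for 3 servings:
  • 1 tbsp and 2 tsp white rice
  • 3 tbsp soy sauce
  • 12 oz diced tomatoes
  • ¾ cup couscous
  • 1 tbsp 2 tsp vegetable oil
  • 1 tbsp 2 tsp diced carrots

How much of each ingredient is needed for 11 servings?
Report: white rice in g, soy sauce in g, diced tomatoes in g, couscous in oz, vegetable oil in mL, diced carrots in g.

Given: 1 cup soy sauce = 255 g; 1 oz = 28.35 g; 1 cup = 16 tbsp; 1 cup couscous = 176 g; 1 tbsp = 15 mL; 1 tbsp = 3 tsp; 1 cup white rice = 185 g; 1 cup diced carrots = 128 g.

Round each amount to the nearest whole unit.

Scaling factor: 11/3.
white rice: (1 tbsp + 2 tsp = 5/3 tbsp) × 11/3 ÷ 16 tbsp/cup × 185 g/cup ≈ 71 g
soy sauce: 3 tbsp × 11/3 ÷ 16 tbsp/cup × 255 g/cup ≈ 175 g
diced tomatoes: 12 oz × 11/3 × 28.35 g/oz ≈ 1247 g
couscous: 0.75 cup × 11/3 × 176 g/cup ÷ 28.35 g/oz ≈ 17 oz
vegetable oil: (1 tbsp + 2 tsp = 5/3 tbsp) × 11/3 × 15 mL/tbsp ≈ 92 mL
diced carrots: (1 tbsp + 2 tsp = 5/3 tbsp) × 11/3 ÷ 16 tbsp/cup × 128 g/cup ≈ 49 g

white rice: 71 g; soy sauce: 175 g; diced tomatoes: 1247 g; couscous: 17 oz; vegetable oil: 92 mL; diced carrots: 49 g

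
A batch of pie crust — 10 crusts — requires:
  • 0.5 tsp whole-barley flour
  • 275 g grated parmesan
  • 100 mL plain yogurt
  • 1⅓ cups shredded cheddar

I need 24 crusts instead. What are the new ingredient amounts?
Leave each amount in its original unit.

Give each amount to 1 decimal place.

whole-barley flour: 1.2 tsp; grated parmesan: 660.0 g; plain yogurt: 240.0 mL; shredded cheddar: 3.2 cup

Scaling factor: 24/10 = 12/5 = 2.4.
whole-barley flour: 0.5 tsp × 12/5 = 1.2 tsp
grated parmesan: 275 g × 12/5 = 660.0 g
plain yogurt: 100 mL × 12/5 = 240.0 mL
shredded cheddar: 4/3 cup × 12/5 = 3.2 cup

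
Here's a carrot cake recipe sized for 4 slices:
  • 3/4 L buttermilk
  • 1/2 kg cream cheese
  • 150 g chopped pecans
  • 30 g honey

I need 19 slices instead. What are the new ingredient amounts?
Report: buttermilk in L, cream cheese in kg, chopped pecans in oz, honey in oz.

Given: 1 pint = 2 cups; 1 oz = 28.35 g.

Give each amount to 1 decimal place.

buttermilk: 3.6 L; cream cheese: 2.4 kg; chopped pecans: 25.1 oz; honey: 5.0 oz

Scaling factor: 19/4 = 4.75.
buttermilk: 0.75 L × 19/4 ≈ 3.6 L
cream cheese: 0.5 kg × 19/4 ≈ 2.4 kg
chopped pecans: 150 g × 19/4 ÷ 28.35 g/oz ≈ 25.1 oz
honey: 30 g × 19/4 ÷ 28.35 g/oz ≈ 5.0 oz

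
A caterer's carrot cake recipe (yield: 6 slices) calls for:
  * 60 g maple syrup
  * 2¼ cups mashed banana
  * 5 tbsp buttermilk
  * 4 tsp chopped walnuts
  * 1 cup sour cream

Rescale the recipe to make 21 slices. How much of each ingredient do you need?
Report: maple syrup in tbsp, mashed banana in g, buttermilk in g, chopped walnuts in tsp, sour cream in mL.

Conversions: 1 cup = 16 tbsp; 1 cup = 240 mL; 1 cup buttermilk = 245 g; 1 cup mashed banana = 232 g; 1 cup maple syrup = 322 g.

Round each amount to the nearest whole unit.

Scaling factor: 21/6 = 7/2 = 3.5.
maple syrup: 60 g × 7/2 ÷ 322 g/cup × 16 tbsp/cup ≈ 10 tbsp
mashed banana: 2.25 cup × 7/2 × 232 g/cup = 1827 g
buttermilk: 5 tbsp × 7/2 ÷ 16 tbsp/cup × 245 g/cup ≈ 268 g
chopped walnuts: 4 tsp × 7/2 = 14 tsp
sour cream: 1 cup × 7/2 × 240 mL/cup = 840 mL

maple syrup: 10 tbsp; mashed banana: 1827 g; buttermilk: 268 g; chopped walnuts: 14 tsp; sour cream: 840 mL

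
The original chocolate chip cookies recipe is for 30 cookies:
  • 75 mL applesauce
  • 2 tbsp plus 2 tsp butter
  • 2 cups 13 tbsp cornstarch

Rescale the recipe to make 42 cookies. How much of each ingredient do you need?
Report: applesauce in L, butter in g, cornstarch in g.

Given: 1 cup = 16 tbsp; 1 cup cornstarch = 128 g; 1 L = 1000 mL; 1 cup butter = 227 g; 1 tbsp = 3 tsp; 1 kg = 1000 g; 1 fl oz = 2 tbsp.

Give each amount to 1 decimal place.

applesauce: 0.1 L; butter: 53.0 g; cornstarch: 504.0 g

Scaling factor: 42/30 = 7/5 = 1.4.
applesauce: 75 mL × 7/5 ÷ 1000 mL/L ≈ 0.1 L
butter: (2 tbsp + 2 tsp = 8/3 tbsp) × 7/5 ÷ 16 tbsp/cup × 227 g/cup ≈ 53.0 g
cornstarch: (2 cup + 13 tbsp = 2.8125 cup) × 7/5 × 128 g/cup = 504.0 g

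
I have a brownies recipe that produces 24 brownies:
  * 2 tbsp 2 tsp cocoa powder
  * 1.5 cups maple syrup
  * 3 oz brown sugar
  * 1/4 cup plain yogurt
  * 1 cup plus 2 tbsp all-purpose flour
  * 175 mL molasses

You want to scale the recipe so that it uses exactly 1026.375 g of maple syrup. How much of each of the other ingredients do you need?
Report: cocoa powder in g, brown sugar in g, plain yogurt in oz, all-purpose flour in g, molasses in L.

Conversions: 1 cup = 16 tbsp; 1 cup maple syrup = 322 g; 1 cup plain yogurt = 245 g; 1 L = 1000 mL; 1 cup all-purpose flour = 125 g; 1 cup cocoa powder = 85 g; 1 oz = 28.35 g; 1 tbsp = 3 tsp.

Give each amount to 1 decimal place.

cocoa powder: 30.1 g; brown sugar: 180.7 g; plain yogurt: 4.6 oz; all-purpose flour: 298.8 g; molasses: 0.4 L

The original recipe has 483 g of maple syrup, so the scaling factor is 1026.375 ÷ 483 = 17/8 = 2.125.
cocoa powder: (2 tbsp + 2 tsp = 8/3 tbsp) × 17/8 ÷ 16 tbsp/cup × 85 g/cup ≈ 30.1 g
brown sugar: 3 oz × 17/8 × 28.35 g/oz ≈ 180.7 g
plain yogurt: 0.25 cup × 17/8 × 245 g/cup ÷ 28.35 g/oz ≈ 4.6 oz
all-purpose flour: (1 cup + 2 tbsp = 1.125 cup) × 17/8 × 125 g/cup ≈ 298.8 g
molasses: 175 mL × 17/8 ÷ 1000 mL/L ≈ 0.4 L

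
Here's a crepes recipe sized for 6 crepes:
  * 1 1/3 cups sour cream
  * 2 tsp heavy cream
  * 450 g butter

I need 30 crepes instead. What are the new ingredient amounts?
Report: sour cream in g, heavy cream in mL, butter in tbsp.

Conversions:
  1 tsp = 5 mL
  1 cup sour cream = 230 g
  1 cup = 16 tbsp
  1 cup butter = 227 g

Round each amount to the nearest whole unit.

sour cream: 1533 g; heavy cream: 50 mL; butter: 159 tbsp

Scaling factor: 30/6 = 5.
sour cream: 4/3 cup × 5 × 230 g/cup ≈ 1533 g
heavy cream: 2 tsp × 5 × 5 mL/tsp = 50 mL
butter: 450 g × 5 ÷ 227 g/cup × 16 tbsp/cup ≈ 159 tbsp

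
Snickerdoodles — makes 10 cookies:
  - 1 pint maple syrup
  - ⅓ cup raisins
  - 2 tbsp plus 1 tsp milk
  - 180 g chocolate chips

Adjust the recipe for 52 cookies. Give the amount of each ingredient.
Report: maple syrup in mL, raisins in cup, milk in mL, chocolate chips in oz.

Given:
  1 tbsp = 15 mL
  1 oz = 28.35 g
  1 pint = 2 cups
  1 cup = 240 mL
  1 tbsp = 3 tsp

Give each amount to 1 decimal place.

maple syrup: 2496.0 mL; raisins: 1.7 cup; milk: 182.0 mL; chocolate chips: 33.0 oz

Scaling factor: 52/10 = 26/5 = 5.2.
maple syrup: 1 pint × 26/5 × 2 cup/pint × 240 mL/cup = 2496.0 mL
raisins: 1/3 cup × 26/5 ≈ 1.7 cup
milk: (2 tbsp + 1 tsp = 7/3 tbsp) × 26/5 × 15 mL/tbsp = 182.0 mL
chocolate chips: 180 g × 26/5 ÷ 28.35 g/oz ≈ 33.0 oz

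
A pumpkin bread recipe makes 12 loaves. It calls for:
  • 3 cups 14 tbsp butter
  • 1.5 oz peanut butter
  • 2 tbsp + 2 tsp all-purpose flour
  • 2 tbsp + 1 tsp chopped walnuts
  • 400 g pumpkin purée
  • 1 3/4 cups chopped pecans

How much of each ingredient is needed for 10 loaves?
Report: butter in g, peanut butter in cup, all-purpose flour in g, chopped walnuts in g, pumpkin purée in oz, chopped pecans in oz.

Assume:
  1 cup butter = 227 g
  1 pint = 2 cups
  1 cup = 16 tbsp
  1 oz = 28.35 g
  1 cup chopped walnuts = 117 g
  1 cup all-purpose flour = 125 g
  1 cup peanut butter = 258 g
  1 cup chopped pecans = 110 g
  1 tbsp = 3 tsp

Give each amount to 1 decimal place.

Scaling factor: 10/12 = 5/6.
butter: (3 cup + 14 tbsp = 3.875 cup) × 5/6 × 227 g/cup ≈ 733.0 g
peanut butter: 1.5 oz × 5/6 × 28.35 g/oz ÷ 258 g/cup ≈ 0.1 cup
all-purpose flour: (2 tbsp + 2 tsp = 8/3 tbsp) × 5/6 ÷ 16 tbsp/cup × 125 g/cup ≈ 17.4 g
chopped walnuts: (2 tbsp + 1 tsp = 7/3 tbsp) × 5/6 ÷ 16 tbsp/cup × 117 g/cup ≈ 14.2 g
pumpkin purée: 400 g × 5/6 ÷ 28.35 g/oz ≈ 11.8 oz
chopped pecans: 1.75 cup × 5/6 × 110 g/cup ÷ 28.35 g/oz ≈ 5.7 oz

butter: 733.0 g; peanut butter: 0.1 cup; all-purpose flour: 17.4 g; chopped walnuts: 14.2 g; pumpkin purée: 11.8 oz; chopped pecans: 5.7 oz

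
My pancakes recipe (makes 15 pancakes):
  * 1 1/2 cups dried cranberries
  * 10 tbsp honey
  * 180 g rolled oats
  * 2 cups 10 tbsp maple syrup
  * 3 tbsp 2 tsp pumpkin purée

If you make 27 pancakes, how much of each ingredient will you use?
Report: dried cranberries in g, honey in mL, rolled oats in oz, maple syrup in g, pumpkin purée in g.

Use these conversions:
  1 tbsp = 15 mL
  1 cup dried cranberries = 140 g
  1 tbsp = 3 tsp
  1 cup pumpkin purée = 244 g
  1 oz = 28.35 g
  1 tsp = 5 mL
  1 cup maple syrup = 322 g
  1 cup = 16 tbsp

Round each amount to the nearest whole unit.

dried cranberries: 378 g; honey: 270 mL; rolled oats: 11 oz; maple syrup: 1521 g; pumpkin purée: 101 g

Scaling factor: 27/15 = 9/5 = 1.8.
dried cranberries: 1.5 cup × 9/5 × 140 g/cup = 378 g
honey: 10 tbsp × 9/5 × 15 mL/tbsp = 270 mL
rolled oats: 180 g × 9/5 ÷ 28.35 g/oz ≈ 11 oz
maple syrup: (2 cup + 10 tbsp = 2.625 cup) × 9/5 × 322 g/cup ≈ 1521 g
pumpkin purée: (3 tbsp + 2 tsp = 11/3 tbsp) × 9/5 ÷ 16 tbsp/cup × 244 g/cup ≈ 101 g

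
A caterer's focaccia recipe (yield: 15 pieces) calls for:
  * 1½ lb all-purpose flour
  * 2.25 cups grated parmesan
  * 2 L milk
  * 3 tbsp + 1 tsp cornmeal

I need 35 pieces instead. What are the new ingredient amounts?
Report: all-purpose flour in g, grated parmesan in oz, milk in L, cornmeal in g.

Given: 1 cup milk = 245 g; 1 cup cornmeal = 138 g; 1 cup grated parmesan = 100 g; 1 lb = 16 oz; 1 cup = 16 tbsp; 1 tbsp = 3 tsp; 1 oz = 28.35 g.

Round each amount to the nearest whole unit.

Scaling factor: 35/15 = 7/3.
all-purpose flour: 1.5 lb × 7/3 × 16 oz/lb × 28.35 g/oz ≈ 1588 g
grated parmesan: 2.25 cup × 7/3 × 100 g/cup ÷ 28.35 g/oz ≈ 19 oz
milk: 2 L × 7/3 ≈ 5 L
cornmeal: (3 tbsp + 1 tsp = 10/3 tbsp) × 7/3 ÷ 16 tbsp/cup × 138 g/cup ≈ 67 g

all-purpose flour: 1588 g; grated parmesan: 19 oz; milk: 5 L; cornmeal: 67 g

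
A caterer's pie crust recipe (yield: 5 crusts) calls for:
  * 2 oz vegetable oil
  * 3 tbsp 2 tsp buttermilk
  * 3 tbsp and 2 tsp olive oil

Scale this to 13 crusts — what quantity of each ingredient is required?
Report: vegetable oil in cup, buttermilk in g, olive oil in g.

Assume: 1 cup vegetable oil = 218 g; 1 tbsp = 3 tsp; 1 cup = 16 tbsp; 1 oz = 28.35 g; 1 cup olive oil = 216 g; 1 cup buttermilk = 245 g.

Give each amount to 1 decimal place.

Scaling factor: 13/5 = 2.6.
vegetable oil: 2 oz × 13/5 × 28.35 g/oz ÷ 218 g/cup ≈ 0.7 cup
buttermilk: (3 tbsp + 2 tsp = 11/3 tbsp) × 13/5 ÷ 16 tbsp/cup × 245 g/cup ≈ 146.0 g
olive oil: (3 tbsp + 2 tsp = 11/3 tbsp) × 13/5 ÷ 16 tbsp/cup × 216 g/cup = 128.7 g

vegetable oil: 0.7 cup; buttermilk: 146.0 g; olive oil: 128.7 g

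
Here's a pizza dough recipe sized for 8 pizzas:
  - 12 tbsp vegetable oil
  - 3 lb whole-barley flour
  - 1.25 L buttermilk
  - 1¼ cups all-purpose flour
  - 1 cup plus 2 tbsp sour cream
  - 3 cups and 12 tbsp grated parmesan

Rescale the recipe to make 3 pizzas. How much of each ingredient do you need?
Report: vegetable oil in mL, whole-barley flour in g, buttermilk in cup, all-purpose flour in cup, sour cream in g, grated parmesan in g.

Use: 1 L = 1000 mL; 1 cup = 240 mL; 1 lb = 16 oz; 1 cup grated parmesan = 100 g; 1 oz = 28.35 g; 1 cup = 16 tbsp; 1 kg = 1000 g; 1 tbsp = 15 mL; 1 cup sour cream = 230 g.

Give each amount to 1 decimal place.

Scaling factor: 3/8 = 0.375.
vegetable oil: 12 tbsp × 3/8 × 15 mL/tbsp = 67.5 mL
whole-barley flour: 3 lb × 3/8 × 16 oz/lb × 28.35 g/oz = 510.3 g
buttermilk: 1.25 L × 3/8 × 1000 mL/L ÷ 240 mL/cup ≈ 2.0 cup
all-purpose flour: 1.25 cup × 3/8 ≈ 0.5 cup
sour cream: (1 cup + 2 tbsp = 1.125 cup) × 3/8 × 230 g/cup ≈ 97.0 g
grated parmesan: (3 cup + 12 tbsp = 3.75 cup) × 3/8 × 100 g/cup ≈ 140.6 g

vegetable oil: 67.5 mL; whole-barley flour: 510.3 g; buttermilk: 2.0 cup; all-purpose flour: 0.5 cup; sour cream: 97.0 g; grated parmesan: 140.6 g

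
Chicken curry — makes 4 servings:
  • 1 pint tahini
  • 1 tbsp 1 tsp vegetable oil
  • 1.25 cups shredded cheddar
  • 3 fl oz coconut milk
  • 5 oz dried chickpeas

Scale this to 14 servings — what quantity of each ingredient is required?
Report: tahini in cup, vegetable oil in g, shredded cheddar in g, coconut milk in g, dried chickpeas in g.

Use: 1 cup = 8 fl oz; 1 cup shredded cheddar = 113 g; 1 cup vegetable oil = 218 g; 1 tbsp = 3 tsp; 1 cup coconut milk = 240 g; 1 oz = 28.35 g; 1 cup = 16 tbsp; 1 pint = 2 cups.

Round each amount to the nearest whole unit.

Scaling factor: 14/4 = 7/2 = 3.5.
tahini: 1 pint × 7/2 × 2 cup/pint = 7 cup
vegetable oil: (1 tbsp + 1 tsp = 4/3 tbsp) × 7/2 ÷ 16 tbsp/cup × 218 g/cup ≈ 64 g
shredded cheddar: 1.25 cup × 7/2 × 113 g/cup ≈ 494 g
coconut milk: 3 fl oz × 7/2 ÷ 8 fl oz/cup × 240 g/cup = 315 g
dried chickpeas: 5 oz × 7/2 × 28.35 g/oz ≈ 496 g

tahini: 7 cup; vegetable oil: 64 g; shredded cheddar: 494 g; coconut milk: 315 g; dried chickpeas: 496 g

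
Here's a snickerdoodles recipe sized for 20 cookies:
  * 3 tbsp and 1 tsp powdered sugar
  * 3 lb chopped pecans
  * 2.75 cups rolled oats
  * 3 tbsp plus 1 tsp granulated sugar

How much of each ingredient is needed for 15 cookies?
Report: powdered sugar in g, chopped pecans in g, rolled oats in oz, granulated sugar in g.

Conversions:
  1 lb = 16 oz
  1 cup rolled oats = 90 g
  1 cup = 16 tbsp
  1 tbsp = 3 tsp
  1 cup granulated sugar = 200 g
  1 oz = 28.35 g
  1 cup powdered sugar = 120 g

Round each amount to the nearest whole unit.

powdered sugar: 19 g; chopped pecans: 1021 g; rolled oats: 7 oz; granulated sugar: 31 g

Scaling factor: 15/20 = 3/4 = 0.75.
powdered sugar: (3 tbsp + 1 tsp = 10/3 tbsp) × 3/4 ÷ 16 tbsp/cup × 120 g/cup ≈ 19 g
chopped pecans: 3 lb × 3/4 × 16 oz/lb × 28.35 g/oz ≈ 1021 g
rolled oats: 2.75 cup × 3/4 × 90 g/cup ÷ 28.35 g/oz ≈ 7 oz
granulated sugar: (3 tbsp + 1 tsp = 10/3 tbsp) × 3/4 ÷ 16 tbsp/cup × 200 g/cup ≈ 31 g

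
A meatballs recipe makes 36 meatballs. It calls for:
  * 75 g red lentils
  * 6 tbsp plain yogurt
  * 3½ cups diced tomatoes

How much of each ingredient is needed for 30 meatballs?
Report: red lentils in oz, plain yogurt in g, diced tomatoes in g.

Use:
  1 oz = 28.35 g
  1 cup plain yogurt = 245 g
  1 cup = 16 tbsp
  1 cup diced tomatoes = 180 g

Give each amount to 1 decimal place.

Scaling factor: 30/36 = 5/6.
red lentils: 75 g × 5/6 ÷ 28.35 g/oz ≈ 2.2 oz
plain yogurt: 6 tbsp × 5/6 ÷ 16 tbsp/cup × 245 g/cup ≈ 76.6 g
diced tomatoes: 3.5 cup × 5/6 × 180 g/cup = 525.0 g

red lentils: 2.2 oz; plain yogurt: 76.6 g; diced tomatoes: 525.0 g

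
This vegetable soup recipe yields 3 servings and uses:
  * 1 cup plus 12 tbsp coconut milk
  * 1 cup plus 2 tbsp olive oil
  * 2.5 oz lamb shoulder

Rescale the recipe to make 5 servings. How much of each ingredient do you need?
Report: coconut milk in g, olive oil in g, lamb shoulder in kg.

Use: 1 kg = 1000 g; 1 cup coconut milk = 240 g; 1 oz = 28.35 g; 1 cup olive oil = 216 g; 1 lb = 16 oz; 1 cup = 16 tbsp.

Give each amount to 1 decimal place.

Scaling factor: 5/3.
coconut milk: (1 cup + 12 tbsp = 1.75 cup) × 5/3 × 240 g/cup = 700.0 g
olive oil: (1 cup + 2 tbsp = 1.125 cup) × 5/3 × 216 g/cup = 405.0 g
lamb shoulder: 2.5 oz × 5/3 × 28.35 g/oz ÷ 1000 g/kg ≈ 0.1 kg

coconut milk: 700.0 g; olive oil: 405.0 g; lamb shoulder: 0.1 kg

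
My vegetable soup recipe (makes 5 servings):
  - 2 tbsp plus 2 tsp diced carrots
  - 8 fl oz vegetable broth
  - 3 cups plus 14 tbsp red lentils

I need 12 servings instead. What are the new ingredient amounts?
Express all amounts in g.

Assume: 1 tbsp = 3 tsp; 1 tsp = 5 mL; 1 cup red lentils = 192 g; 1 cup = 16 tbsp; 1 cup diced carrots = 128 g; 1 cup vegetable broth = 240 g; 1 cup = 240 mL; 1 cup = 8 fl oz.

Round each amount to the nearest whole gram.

diced carrots: 51 g; vegetable broth: 576 g; red lentils: 1786 g

Scaling factor: 12/5 = 2.4.
diced carrots: (2 tbsp + 2 tsp = 8/3 tbsp) × 12/5 ÷ 16 tbsp/cup × 128 g/cup ≈ 51 g
vegetable broth: 8 fl oz × 12/5 ÷ 8 fl oz/cup × 240 g/cup = 576 g
red lentils: (3 cup + 14 tbsp = 3.875 cup) × 12/5 × 192 g/cup ≈ 1786 g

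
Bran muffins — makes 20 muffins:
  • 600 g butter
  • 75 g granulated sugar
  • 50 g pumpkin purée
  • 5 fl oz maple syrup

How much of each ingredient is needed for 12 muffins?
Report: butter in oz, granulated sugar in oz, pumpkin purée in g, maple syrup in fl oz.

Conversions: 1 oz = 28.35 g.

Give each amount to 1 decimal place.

butter: 12.7 oz; granulated sugar: 1.6 oz; pumpkin purée: 30.0 g; maple syrup: 3.0 fl oz

Scaling factor: 12/20 = 3/5 = 0.6.
butter: 600 g × 3/5 ÷ 28.35 g/oz ≈ 12.7 oz
granulated sugar: 75 g × 3/5 ÷ 28.35 g/oz ≈ 1.6 oz
pumpkin purée: 50 g × 3/5 = 30.0 g
maple syrup: 5 fl oz × 3/5 = 3.0 fl oz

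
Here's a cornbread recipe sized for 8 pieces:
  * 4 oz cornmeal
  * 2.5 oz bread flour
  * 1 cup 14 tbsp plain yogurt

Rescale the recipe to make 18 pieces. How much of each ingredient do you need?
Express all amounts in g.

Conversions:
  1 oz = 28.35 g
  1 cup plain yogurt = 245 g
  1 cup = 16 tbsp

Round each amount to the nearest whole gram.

Scaling factor: 18/8 = 9/4 = 2.25.
cornmeal: 4 oz × 9/4 × 28.35 g/oz ≈ 255 g
bread flour: 2.5 oz × 9/4 × 28.35 g/oz ≈ 159 g
plain yogurt: (1 cup + 14 tbsp = 1.875 cup) × 9/4 × 245 g/cup ≈ 1034 g

cornmeal: 255 g; bread flour: 159 g; plain yogurt: 1034 g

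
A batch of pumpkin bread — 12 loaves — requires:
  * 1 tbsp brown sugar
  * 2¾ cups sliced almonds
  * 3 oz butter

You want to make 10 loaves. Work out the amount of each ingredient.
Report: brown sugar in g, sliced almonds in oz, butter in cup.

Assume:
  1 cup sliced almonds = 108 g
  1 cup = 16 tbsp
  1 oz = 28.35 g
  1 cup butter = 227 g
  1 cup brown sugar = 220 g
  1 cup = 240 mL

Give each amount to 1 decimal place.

Scaling factor: 10/12 = 5/6.
brown sugar: 1 tbsp × 5/6 ÷ 16 tbsp/cup × 220 g/cup ≈ 11.5 g
sliced almonds: 2.75 cup × 5/6 × 108 g/cup ÷ 28.35 g/oz ≈ 8.7 oz
butter: 3 oz × 5/6 × 28.35 g/oz ÷ 227 g/cup ≈ 0.3 cup

brown sugar: 11.5 g; sliced almonds: 8.7 oz; butter: 0.3 cup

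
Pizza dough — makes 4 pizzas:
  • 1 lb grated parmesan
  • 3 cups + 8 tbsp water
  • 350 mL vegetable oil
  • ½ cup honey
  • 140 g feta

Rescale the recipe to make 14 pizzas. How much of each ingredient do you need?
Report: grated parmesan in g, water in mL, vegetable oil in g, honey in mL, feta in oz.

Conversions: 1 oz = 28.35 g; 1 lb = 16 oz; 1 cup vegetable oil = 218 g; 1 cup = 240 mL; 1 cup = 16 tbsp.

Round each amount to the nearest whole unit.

grated parmesan: 1588 g; water: 2940 mL; vegetable oil: 1113 g; honey: 420 mL; feta: 17 oz

Scaling factor: 14/4 = 7/2 = 3.5.
grated parmesan: 1 lb × 7/2 × 16 oz/lb × 28.35 g/oz ≈ 1588 g
water: (3 cup + 8 tbsp = 3.5 cup) × 7/2 × 240 mL/cup = 2940 mL
vegetable oil: 350 mL × 7/2 ÷ 240 mL/cup × 218 g/cup ≈ 1113 g
honey: 0.5 cup × 7/2 × 240 mL/cup = 420 mL
feta: 140 g × 7/2 ÷ 28.35 g/oz ≈ 17 oz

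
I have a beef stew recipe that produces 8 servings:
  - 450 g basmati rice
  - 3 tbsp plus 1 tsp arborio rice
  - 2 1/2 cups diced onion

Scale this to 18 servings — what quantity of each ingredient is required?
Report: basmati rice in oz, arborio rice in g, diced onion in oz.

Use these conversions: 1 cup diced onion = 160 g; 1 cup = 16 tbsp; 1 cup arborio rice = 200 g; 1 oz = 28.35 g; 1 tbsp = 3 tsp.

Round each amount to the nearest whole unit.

Scaling factor: 18/8 = 9/4 = 2.25.
basmati rice: 450 g × 9/4 ÷ 28.35 g/oz ≈ 36 oz
arborio rice: (3 tbsp + 1 tsp = 10/3 tbsp) × 9/4 ÷ 16 tbsp/cup × 200 g/cup ≈ 94 g
diced onion: 2.5 cup × 9/4 × 160 g/cup ÷ 28.35 g/oz ≈ 32 oz

basmati rice: 36 oz; arborio rice: 94 g; diced onion: 32 oz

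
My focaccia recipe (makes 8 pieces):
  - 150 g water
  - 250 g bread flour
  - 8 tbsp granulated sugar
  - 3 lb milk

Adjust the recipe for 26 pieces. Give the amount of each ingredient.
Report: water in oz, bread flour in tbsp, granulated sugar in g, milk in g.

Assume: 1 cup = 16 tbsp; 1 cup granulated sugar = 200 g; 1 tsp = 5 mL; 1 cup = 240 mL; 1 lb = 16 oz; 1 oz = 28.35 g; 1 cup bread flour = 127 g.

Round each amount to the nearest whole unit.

Scaling factor: 26/8 = 13/4 = 3.25.
water: 150 g × 13/4 ÷ 28.35 g/oz ≈ 17 oz
bread flour: 250 g × 13/4 ÷ 127 g/cup × 16 tbsp/cup ≈ 102 tbsp
granulated sugar: 8 tbsp × 13/4 ÷ 16 tbsp/cup × 200 g/cup = 325 g
milk: 3 lb × 13/4 × 16 oz/lb × 28.35 g/oz ≈ 4423 g

water: 17 oz; bread flour: 102 tbsp; granulated sugar: 325 g; milk: 4423 g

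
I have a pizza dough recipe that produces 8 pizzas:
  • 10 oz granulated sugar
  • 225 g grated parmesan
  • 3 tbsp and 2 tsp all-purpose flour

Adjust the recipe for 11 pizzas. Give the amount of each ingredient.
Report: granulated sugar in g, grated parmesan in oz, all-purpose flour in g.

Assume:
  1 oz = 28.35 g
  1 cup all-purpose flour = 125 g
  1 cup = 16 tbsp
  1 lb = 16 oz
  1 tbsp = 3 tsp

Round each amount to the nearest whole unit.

Scaling factor: 11/8 = 1.375.
granulated sugar: 10 oz × 11/8 × 28.35 g/oz ≈ 390 g
grated parmesan: 225 g × 11/8 ÷ 28.35 g/oz ≈ 11 oz
all-purpose flour: (3 tbsp + 2 tsp = 11/3 tbsp) × 11/8 ÷ 16 tbsp/cup × 125 g/cup ≈ 39 g

granulated sugar: 390 g; grated parmesan: 11 oz; all-purpose flour: 39 g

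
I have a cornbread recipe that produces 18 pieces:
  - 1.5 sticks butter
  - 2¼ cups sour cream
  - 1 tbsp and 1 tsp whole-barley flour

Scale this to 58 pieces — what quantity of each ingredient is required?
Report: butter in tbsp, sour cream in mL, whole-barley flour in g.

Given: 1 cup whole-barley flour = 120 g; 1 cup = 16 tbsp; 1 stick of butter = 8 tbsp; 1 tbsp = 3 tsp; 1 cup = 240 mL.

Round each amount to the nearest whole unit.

Scaling factor: 58/18 = 29/9.
butter: 1.5 stick × 29/9 × 8 tbsp/stick ≈ 39 tbsp
sour cream: 2.25 cup × 29/9 × 240 mL/cup = 1740 mL
whole-barley flour: (1 tbsp + 1 tsp = 4/3 tbsp) × 29/9 ÷ 16 tbsp/cup × 120 g/cup ≈ 32 g

butter: 39 tbsp; sour cream: 1740 mL; whole-barley flour: 32 g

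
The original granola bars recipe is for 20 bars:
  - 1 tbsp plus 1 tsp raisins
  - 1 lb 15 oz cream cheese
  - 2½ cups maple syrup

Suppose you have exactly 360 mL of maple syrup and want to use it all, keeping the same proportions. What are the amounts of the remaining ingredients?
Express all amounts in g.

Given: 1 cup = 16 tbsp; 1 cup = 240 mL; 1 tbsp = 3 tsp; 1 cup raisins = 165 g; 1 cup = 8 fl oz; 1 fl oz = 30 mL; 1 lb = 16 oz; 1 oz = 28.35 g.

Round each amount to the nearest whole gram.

raisins: 8 g; cream cheese: 527 g

The original recipe has 600 mL of maple syrup, so the scaling factor is 360 ÷ 600 = 3/5 = 0.6.
raisins: (1 tbsp + 1 tsp = 4/3 tbsp) × 3/5 ÷ 16 tbsp/cup × 165 g/cup ≈ 8 g
cream cheese: (1 lb + 15 oz = 1.9375 lb) × 3/5 × 16 oz/lb × 28.35 g/oz ≈ 527 g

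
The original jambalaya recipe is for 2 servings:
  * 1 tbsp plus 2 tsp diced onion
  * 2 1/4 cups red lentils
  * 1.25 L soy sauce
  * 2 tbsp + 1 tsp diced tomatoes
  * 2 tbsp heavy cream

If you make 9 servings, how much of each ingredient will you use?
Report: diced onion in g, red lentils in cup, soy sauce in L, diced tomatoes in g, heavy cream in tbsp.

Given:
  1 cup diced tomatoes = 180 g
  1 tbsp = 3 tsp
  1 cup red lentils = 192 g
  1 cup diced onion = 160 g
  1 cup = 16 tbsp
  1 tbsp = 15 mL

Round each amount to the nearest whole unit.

diced onion: 75 g; red lentils: 10 cup; soy sauce: 6 L; diced tomatoes: 118 g; heavy cream: 9 tbsp

Scaling factor: 9/2 = 4.5.
diced onion: (1 tbsp + 2 tsp = 5/3 tbsp) × 9/2 ÷ 16 tbsp/cup × 160 g/cup = 75 g
red lentils: 2.25 cup × 9/2 ≈ 10 cup
soy sauce: 1.25 L × 9/2 ≈ 6 L
diced tomatoes: (2 tbsp + 1 tsp = 7/3 tbsp) × 9/2 ÷ 16 tbsp/cup × 180 g/cup ≈ 118 g
heavy cream: 2 tbsp × 9/2 = 9 tbsp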